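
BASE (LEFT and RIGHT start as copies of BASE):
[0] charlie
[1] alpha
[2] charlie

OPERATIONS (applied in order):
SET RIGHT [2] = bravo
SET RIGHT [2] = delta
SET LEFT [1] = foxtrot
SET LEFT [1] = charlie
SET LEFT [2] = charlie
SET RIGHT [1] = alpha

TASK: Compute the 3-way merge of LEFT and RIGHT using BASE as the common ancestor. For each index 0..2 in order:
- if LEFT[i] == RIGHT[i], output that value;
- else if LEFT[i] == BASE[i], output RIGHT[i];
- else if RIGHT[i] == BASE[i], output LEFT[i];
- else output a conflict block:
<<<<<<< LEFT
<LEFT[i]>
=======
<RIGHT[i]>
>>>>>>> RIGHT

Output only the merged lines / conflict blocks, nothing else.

Answer: charlie
charlie
delta

Derivation:
Final LEFT:  [charlie, charlie, charlie]
Final RIGHT: [charlie, alpha, delta]
i=0: L=charlie R=charlie -> agree -> charlie
i=1: L=charlie, R=alpha=BASE -> take LEFT -> charlie
i=2: L=charlie=BASE, R=delta -> take RIGHT -> delta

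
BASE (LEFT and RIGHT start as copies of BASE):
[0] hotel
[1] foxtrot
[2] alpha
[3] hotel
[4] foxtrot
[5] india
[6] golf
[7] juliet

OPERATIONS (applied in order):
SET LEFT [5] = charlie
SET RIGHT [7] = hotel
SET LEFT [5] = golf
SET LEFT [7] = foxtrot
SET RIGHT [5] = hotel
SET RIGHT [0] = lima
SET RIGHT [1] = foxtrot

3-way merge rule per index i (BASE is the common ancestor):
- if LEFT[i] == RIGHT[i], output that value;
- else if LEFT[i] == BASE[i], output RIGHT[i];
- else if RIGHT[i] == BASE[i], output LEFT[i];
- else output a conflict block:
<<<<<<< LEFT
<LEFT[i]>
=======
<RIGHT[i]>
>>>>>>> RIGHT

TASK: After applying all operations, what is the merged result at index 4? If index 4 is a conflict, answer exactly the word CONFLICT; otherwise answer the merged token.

Final LEFT:  [hotel, foxtrot, alpha, hotel, foxtrot, golf, golf, foxtrot]
Final RIGHT: [lima, foxtrot, alpha, hotel, foxtrot, hotel, golf, hotel]
i=0: L=hotel=BASE, R=lima -> take RIGHT -> lima
i=1: L=foxtrot R=foxtrot -> agree -> foxtrot
i=2: L=alpha R=alpha -> agree -> alpha
i=3: L=hotel R=hotel -> agree -> hotel
i=4: L=foxtrot R=foxtrot -> agree -> foxtrot
i=5: BASE=india L=golf R=hotel all differ -> CONFLICT
i=6: L=golf R=golf -> agree -> golf
i=7: BASE=juliet L=foxtrot R=hotel all differ -> CONFLICT
Index 4 -> foxtrot

Answer: foxtrot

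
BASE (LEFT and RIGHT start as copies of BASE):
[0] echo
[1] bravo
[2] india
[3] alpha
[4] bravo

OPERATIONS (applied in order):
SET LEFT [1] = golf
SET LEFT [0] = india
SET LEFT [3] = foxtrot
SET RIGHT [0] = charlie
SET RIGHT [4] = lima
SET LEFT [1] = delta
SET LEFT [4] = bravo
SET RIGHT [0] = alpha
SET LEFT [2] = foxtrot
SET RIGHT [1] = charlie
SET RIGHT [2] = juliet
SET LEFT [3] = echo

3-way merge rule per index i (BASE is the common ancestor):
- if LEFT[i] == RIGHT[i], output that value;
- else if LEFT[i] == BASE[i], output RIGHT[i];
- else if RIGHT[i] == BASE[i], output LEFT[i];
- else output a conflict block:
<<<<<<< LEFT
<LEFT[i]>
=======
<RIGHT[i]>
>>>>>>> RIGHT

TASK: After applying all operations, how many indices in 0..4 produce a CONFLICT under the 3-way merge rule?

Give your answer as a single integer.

Final LEFT:  [india, delta, foxtrot, echo, bravo]
Final RIGHT: [alpha, charlie, juliet, alpha, lima]
i=0: BASE=echo L=india R=alpha all differ -> CONFLICT
i=1: BASE=bravo L=delta R=charlie all differ -> CONFLICT
i=2: BASE=india L=foxtrot R=juliet all differ -> CONFLICT
i=3: L=echo, R=alpha=BASE -> take LEFT -> echo
i=4: L=bravo=BASE, R=lima -> take RIGHT -> lima
Conflict count: 3

Answer: 3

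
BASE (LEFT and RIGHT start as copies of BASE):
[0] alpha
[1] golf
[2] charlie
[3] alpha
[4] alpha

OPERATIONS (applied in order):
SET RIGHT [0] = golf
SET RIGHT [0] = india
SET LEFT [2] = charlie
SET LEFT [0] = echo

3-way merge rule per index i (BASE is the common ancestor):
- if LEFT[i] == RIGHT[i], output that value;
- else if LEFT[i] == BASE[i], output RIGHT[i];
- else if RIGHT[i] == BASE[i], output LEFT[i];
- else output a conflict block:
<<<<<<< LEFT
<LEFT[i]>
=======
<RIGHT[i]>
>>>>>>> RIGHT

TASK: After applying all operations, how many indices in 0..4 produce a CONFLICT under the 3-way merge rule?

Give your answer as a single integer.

Final LEFT:  [echo, golf, charlie, alpha, alpha]
Final RIGHT: [india, golf, charlie, alpha, alpha]
i=0: BASE=alpha L=echo R=india all differ -> CONFLICT
i=1: L=golf R=golf -> agree -> golf
i=2: L=charlie R=charlie -> agree -> charlie
i=3: L=alpha R=alpha -> agree -> alpha
i=4: L=alpha R=alpha -> agree -> alpha
Conflict count: 1

Answer: 1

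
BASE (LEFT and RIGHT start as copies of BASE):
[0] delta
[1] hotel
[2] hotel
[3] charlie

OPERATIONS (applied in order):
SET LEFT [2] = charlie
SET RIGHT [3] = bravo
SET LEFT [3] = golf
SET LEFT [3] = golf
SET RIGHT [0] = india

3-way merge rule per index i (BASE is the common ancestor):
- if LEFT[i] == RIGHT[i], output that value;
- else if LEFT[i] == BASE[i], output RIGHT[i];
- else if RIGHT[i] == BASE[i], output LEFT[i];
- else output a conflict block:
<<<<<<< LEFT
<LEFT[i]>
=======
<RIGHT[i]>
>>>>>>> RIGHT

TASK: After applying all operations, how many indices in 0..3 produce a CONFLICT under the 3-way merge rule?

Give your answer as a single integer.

Answer: 1

Derivation:
Final LEFT:  [delta, hotel, charlie, golf]
Final RIGHT: [india, hotel, hotel, bravo]
i=0: L=delta=BASE, R=india -> take RIGHT -> india
i=1: L=hotel R=hotel -> agree -> hotel
i=2: L=charlie, R=hotel=BASE -> take LEFT -> charlie
i=3: BASE=charlie L=golf R=bravo all differ -> CONFLICT
Conflict count: 1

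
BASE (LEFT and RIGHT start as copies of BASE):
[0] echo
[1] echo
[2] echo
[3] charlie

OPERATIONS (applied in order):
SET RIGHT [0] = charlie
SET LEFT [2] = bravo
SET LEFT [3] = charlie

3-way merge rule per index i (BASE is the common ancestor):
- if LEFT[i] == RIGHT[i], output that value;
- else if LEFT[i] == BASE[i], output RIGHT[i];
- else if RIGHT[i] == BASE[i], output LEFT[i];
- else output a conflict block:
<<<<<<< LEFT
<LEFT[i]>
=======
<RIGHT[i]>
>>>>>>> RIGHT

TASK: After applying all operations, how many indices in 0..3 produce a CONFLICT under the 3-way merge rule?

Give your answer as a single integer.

Answer: 0

Derivation:
Final LEFT:  [echo, echo, bravo, charlie]
Final RIGHT: [charlie, echo, echo, charlie]
i=0: L=echo=BASE, R=charlie -> take RIGHT -> charlie
i=1: L=echo R=echo -> agree -> echo
i=2: L=bravo, R=echo=BASE -> take LEFT -> bravo
i=3: L=charlie R=charlie -> agree -> charlie
Conflict count: 0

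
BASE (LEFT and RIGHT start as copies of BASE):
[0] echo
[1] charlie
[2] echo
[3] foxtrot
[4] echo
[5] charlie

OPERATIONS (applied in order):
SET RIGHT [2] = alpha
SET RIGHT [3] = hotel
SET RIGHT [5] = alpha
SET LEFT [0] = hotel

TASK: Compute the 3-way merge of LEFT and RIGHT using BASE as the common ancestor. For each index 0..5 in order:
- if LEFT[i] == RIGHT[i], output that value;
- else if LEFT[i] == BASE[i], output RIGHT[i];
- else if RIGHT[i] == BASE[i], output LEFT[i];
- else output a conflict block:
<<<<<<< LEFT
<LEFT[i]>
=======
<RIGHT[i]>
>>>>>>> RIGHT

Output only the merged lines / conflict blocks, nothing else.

Final LEFT:  [hotel, charlie, echo, foxtrot, echo, charlie]
Final RIGHT: [echo, charlie, alpha, hotel, echo, alpha]
i=0: L=hotel, R=echo=BASE -> take LEFT -> hotel
i=1: L=charlie R=charlie -> agree -> charlie
i=2: L=echo=BASE, R=alpha -> take RIGHT -> alpha
i=3: L=foxtrot=BASE, R=hotel -> take RIGHT -> hotel
i=4: L=echo R=echo -> agree -> echo
i=5: L=charlie=BASE, R=alpha -> take RIGHT -> alpha

Answer: hotel
charlie
alpha
hotel
echo
alpha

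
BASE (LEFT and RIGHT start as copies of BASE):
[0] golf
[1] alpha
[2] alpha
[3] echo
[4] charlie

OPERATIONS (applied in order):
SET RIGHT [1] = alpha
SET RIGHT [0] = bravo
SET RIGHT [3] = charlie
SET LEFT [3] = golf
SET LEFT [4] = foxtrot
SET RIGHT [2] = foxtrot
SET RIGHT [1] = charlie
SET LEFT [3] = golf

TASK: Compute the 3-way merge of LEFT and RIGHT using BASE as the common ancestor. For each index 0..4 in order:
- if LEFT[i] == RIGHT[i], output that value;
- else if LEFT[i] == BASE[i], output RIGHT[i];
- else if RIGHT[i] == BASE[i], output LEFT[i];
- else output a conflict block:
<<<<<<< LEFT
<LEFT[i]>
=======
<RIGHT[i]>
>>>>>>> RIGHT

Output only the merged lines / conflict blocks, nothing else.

Final LEFT:  [golf, alpha, alpha, golf, foxtrot]
Final RIGHT: [bravo, charlie, foxtrot, charlie, charlie]
i=0: L=golf=BASE, R=bravo -> take RIGHT -> bravo
i=1: L=alpha=BASE, R=charlie -> take RIGHT -> charlie
i=2: L=alpha=BASE, R=foxtrot -> take RIGHT -> foxtrot
i=3: BASE=echo L=golf R=charlie all differ -> CONFLICT
i=4: L=foxtrot, R=charlie=BASE -> take LEFT -> foxtrot

Answer: bravo
charlie
foxtrot
<<<<<<< LEFT
golf
=======
charlie
>>>>>>> RIGHT
foxtrot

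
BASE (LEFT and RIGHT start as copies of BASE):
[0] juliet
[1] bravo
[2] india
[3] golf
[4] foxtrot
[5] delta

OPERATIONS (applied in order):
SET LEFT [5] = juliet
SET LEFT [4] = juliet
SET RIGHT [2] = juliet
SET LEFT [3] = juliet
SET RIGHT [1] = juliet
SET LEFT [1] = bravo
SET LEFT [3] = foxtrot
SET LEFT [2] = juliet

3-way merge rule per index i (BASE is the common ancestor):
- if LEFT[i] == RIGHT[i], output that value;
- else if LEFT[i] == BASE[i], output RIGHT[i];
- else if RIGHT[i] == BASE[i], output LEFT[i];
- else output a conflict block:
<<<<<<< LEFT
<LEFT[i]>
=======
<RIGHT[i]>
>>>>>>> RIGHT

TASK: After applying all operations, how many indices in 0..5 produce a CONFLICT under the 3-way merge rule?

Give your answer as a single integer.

Final LEFT:  [juliet, bravo, juliet, foxtrot, juliet, juliet]
Final RIGHT: [juliet, juliet, juliet, golf, foxtrot, delta]
i=0: L=juliet R=juliet -> agree -> juliet
i=1: L=bravo=BASE, R=juliet -> take RIGHT -> juliet
i=2: L=juliet R=juliet -> agree -> juliet
i=3: L=foxtrot, R=golf=BASE -> take LEFT -> foxtrot
i=4: L=juliet, R=foxtrot=BASE -> take LEFT -> juliet
i=5: L=juliet, R=delta=BASE -> take LEFT -> juliet
Conflict count: 0

Answer: 0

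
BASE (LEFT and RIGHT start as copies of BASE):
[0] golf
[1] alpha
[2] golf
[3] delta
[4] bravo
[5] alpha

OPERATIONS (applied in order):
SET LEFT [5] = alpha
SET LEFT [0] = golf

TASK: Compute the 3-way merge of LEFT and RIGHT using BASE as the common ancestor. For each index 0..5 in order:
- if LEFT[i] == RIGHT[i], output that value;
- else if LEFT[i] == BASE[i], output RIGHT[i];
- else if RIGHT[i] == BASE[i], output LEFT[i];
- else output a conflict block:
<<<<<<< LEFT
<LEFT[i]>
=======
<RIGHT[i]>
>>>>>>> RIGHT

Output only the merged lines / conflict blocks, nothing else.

Final LEFT:  [golf, alpha, golf, delta, bravo, alpha]
Final RIGHT: [golf, alpha, golf, delta, bravo, alpha]
i=0: L=golf R=golf -> agree -> golf
i=1: L=alpha R=alpha -> agree -> alpha
i=2: L=golf R=golf -> agree -> golf
i=3: L=delta R=delta -> agree -> delta
i=4: L=bravo R=bravo -> agree -> bravo
i=5: L=alpha R=alpha -> agree -> alpha

Answer: golf
alpha
golf
delta
bravo
alpha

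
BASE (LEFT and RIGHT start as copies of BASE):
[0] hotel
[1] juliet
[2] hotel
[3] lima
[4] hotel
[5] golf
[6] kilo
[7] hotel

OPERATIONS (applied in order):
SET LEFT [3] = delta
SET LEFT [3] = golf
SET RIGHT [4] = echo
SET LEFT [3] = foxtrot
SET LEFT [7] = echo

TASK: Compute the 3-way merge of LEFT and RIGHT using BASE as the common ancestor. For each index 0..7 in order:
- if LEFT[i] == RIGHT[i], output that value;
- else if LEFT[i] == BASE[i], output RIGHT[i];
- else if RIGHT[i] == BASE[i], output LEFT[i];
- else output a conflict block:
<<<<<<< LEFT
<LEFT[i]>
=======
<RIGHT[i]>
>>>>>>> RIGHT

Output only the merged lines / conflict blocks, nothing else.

Answer: hotel
juliet
hotel
foxtrot
echo
golf
kilo
echo

Derivation:
Final LEFT:  [hotel, juliet, hotel, foxtrot, hotel, golf, kilo, echo]
Final RIGHT: [hotel, juliet, hotel, lima, echo, golf, kilo, hotel]
i=0: L=hotel R=hotel -> agree -> hotel
i=1: L=juliet R=juliet -> agree -> juliet
i=2: L=hotel R=hotel -> agree -> hotel
i=3: L=foxtrot, R=lima=BASE -> take LEFT -> foxtrot
i=4: L=hotel=BASE, R=echo -> take RIGHT -> echo
i=5: L=golf R=golf -> agree -> golf
i=6: L=kilo R=kilo -> agree -> kilo
i=7: L=echo, R=hotel=BASE -> take LEFT -> echo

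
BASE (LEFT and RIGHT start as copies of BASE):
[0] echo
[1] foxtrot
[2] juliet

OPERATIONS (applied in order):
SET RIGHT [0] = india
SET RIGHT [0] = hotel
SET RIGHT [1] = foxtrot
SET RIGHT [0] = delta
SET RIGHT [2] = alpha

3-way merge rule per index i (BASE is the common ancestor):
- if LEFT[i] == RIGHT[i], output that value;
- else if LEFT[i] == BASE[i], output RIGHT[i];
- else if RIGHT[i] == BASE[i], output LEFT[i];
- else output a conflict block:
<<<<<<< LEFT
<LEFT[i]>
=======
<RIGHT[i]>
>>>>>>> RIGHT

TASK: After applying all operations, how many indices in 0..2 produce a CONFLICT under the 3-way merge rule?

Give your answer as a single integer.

Answer: 0

Derivation:
Final LEFT:  [echo, foxtrot, juliet]
Final RIGHT: [delta, foxtrot, alpha]
i=0: L=echo=BASE, R=delta -> take RIGHT -> delta
i=1: L=foxtrot R=foxtrot -> agree -> foxtrot
i=2: L=juliet=BASE, R=alpha -> take RIGHT -> alpha
Conflict count: 0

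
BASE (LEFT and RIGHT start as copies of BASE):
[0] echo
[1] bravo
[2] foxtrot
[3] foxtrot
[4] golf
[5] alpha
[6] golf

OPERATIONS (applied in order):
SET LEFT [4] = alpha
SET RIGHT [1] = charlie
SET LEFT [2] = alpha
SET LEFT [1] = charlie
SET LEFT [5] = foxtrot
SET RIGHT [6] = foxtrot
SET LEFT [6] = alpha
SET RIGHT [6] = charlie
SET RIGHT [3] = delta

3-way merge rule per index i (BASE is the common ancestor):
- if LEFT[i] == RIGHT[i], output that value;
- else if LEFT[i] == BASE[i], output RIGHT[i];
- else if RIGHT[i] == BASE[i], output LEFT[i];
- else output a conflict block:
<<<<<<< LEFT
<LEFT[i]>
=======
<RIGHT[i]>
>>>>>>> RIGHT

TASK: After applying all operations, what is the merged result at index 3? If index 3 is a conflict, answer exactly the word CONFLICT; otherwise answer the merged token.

Answer: delta

Derivation:
Final LEFT:  [echo, charlie, alpha, foxtrot, alpha, foxtrot, alpha]
Final RIGHT: [echo, charlie, foxtrot, delta, golf, alpha, charlie]
i=0: L=echo R=echo -> agree -> echo
i=1: L=charlie R=charlie -> agree -> charlie
i=2: L=alpha, R=foxtrot=BASE -> take LEFT -> alpha
i=3: L=foxtrot=BASE, R=delta -> take RIGHT -> delta
i=4: L=alpha, R=golf=BASE -> take LEFT -> alpha
i=5: L=foxtrot, R=alpha=BASE -> take LEFT -> foxtrot
i=6: BASE=golf L=alpha R=charlie all differ -> CONFLICT
Index 3 -> delta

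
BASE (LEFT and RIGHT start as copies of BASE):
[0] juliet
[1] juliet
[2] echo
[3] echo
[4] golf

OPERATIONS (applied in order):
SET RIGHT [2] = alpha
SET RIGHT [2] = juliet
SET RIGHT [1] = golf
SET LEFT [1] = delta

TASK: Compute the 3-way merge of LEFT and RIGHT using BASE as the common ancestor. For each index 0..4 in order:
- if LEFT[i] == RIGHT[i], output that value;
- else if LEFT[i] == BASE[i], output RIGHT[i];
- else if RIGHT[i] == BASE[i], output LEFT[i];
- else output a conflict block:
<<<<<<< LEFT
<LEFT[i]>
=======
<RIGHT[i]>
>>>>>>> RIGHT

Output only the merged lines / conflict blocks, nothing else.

Answer: juliet
<<<<<<< LEFT
delta
=======
golf
>>>>>>> RIGHT
juliet
echo
golf

Derivation:
Final LEFT:  [juliet, delta, echo, echo, golf]
Final RIGHT: [juliet, golf, juliet, echo, golf]
i=0: L=juliet R=juliet -> agree -> juliet
i=1: BASE=juliet L=delta R=golf all differ -> CONFLICT
i=2: L=echo=BASE, R=juliet -> take RIGHT -> juliet
i=3: L=echo R=echo -> agree -> echo
i=4: L=golf R=golf -> agree -> golf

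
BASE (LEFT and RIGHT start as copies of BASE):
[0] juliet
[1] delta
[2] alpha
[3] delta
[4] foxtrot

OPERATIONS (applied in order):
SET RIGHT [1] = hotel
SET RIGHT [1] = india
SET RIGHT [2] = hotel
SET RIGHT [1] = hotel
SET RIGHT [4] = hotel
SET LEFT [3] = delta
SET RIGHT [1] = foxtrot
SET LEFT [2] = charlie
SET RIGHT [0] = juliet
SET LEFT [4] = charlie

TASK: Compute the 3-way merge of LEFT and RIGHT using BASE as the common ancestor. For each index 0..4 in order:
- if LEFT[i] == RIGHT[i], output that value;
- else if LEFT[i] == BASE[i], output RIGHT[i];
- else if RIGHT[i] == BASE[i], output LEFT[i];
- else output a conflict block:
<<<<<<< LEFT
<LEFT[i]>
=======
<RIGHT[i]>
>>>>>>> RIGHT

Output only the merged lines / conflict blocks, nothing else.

Final LEFT:  [juliet, delta, charlie, delta, charlie]
Final RIGHT: [juliet, foxtrot, hotel, delta, hotel]
i=0: L=juliet R=juliet -> agree -> juliet
i=1: L=delta=BASE, R=foxtrot -> take RIGHT -> foxtrot
i=2: BASE=alpha L=charlie R=hotel all differ -> CONFLICT
i=3: L=delta R=delta -> agree -> delta
i=4: BASE=foxtrot L=charlie R=hotel all differ -> CONFLICT

Answer: juliet
foxtrot
<<<<<<< LEFT
charlie
=======
hotel
>>>>>>> RIGHT
delta
<<<<<<< LEFT
charlie
=======
hotel
>>>>>>> RIGHT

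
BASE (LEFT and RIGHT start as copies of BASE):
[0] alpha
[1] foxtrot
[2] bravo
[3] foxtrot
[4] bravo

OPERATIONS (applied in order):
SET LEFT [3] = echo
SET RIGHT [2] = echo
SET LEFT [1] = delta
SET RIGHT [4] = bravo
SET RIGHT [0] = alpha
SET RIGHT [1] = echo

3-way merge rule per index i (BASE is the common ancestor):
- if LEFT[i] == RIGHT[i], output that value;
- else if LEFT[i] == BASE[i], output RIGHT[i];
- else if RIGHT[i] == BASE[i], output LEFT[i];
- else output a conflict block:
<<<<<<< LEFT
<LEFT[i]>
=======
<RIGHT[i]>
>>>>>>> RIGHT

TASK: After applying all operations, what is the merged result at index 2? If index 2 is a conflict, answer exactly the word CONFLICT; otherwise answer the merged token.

Final LEFT:  [alpha, delta, bravo, echo, bravo]
Final RIGHT: [alpha, echo, echo, foxtrot, bravo]
i=0: L=alpha R=alpha -> agree -> alpha
i=1: BASE=foxtrot L=delta R=echo all differ -> CONFLICT
i=2: L=bravo=BASE, R=echo -> take RIGHT -> echo
i=3: L=echo, R=foxtrot=BASE -> take LEFT -> echo
i=4: L=bravo R=bravo -> agree -> bravo
Index 2 -> echo

Answer: echo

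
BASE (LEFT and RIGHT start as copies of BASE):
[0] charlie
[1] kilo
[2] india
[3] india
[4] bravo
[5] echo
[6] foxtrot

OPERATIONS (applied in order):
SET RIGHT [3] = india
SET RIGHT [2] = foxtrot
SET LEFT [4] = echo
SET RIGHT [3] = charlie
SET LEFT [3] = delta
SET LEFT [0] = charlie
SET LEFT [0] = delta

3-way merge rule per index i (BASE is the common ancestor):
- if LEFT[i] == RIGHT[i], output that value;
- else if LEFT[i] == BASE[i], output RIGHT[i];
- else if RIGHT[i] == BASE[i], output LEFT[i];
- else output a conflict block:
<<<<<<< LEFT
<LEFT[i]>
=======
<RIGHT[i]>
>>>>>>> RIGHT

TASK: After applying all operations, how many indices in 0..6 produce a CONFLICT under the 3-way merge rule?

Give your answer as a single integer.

Answer: 1

Derivation:
Final LEFT:  [delta, kilo, india, delta, echo, echo, foxtrot]
Final RIGHT: [charlie, kilo, foxtrot, charlie, bravo, echo, foxtrot]
i=0: L=delta, R=charlie=BASE -> take LEFT -> delta
i=1: L=kilo R=kilo -> agree -> kilo
i=2: L=india=BASE, R=foxtrot -> take RIGHT -> foxtrot
i=3: BASE=india L=delta R=charlie all differ -> CONFLICT
i=4: L=echo, R=bravo=BASE -> take LEFT -> echo
i=5: L=echo R=echo -> agree -> echo
i=6: L=foxtrot R=foxtrot -> agree -> foxtrot
Conflict count: 1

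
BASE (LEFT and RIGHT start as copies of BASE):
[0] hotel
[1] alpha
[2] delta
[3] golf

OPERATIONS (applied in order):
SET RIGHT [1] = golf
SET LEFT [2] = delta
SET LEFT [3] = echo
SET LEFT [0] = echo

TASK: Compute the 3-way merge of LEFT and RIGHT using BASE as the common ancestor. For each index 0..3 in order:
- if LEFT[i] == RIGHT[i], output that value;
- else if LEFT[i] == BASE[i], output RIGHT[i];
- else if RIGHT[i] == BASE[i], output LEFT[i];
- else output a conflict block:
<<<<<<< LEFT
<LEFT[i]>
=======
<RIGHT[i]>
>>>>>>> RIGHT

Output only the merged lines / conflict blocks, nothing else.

Answer: echo
golf
delta
echo

Derivation:
Final LEFT:  [echo, alpha, delta, echo]
Final RIGHT: [hotel, golf, delta, golf]
i=0: L=echo, R=hotel=BASE -> take LEFT -> echo
i=1: L=alpha=BASE, R=golf -> take RIGHT -> golf
i=2: L=delta R=delta -> agree -> delta
i=3: L=echo, R=golf=BASE -> take LEFT -> echo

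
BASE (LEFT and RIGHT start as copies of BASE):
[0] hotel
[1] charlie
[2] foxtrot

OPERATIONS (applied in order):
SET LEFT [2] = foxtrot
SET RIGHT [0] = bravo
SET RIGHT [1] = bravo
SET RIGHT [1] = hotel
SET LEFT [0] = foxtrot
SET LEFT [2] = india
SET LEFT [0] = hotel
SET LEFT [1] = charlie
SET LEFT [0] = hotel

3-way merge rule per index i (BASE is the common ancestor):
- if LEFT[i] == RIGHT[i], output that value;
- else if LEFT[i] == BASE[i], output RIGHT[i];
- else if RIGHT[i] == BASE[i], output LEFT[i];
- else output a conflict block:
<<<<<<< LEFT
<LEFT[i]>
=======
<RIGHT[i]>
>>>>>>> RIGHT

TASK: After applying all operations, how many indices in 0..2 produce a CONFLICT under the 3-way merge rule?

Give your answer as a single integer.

Answer: 0

Derivation:
Final LEFT:  [hotel, charlie, india]
Final RIGHT: [bravo, hotel, foxtrot]
i=0: L=hotel=BASE, R=bravo -> take RIGHT -> bravo
i=1: L=charlie=BASE, R=hotel -> take RIGHT -> hotel
i=2: L=india, R=foxtrot=BASE -> take LEFT -> india
Conflict count: 0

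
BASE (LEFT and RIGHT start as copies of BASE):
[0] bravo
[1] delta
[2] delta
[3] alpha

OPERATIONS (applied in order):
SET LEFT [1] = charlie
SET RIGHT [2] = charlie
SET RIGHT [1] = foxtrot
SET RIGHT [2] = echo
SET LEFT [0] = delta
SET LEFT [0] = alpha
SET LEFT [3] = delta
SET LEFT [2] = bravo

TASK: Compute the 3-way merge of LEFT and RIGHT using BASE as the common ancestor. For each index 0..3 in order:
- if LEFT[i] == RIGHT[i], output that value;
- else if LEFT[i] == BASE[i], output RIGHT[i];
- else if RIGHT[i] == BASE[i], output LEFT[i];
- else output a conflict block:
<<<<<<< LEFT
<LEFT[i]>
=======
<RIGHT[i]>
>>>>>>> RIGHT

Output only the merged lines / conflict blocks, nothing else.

Answer: alpha
<<<<<<< LEFT
charlie
=======
foxtrot
>>>>>>> RIGHT
<<<<<<< LEFT
bravo
=======
echo
>>>>>>> RIGHT
delta

Derivation:
Final LEFT:  [alpha, charlie, bravo, delta]
Final RIGHT: [bravo, foxtrot, echo, alpha]
i=0: L=alpha, R=bravo=BASE -> take LEFT -> alpha
i=1: BASE=delta L=charlie R=foxtrot all differ -> CONFLICT
i=2: BASE=delta L=bravo R=echo all differ -> CONFLICT
i=3: L=delta, R=alpha=BASE -> take LEFT -> delta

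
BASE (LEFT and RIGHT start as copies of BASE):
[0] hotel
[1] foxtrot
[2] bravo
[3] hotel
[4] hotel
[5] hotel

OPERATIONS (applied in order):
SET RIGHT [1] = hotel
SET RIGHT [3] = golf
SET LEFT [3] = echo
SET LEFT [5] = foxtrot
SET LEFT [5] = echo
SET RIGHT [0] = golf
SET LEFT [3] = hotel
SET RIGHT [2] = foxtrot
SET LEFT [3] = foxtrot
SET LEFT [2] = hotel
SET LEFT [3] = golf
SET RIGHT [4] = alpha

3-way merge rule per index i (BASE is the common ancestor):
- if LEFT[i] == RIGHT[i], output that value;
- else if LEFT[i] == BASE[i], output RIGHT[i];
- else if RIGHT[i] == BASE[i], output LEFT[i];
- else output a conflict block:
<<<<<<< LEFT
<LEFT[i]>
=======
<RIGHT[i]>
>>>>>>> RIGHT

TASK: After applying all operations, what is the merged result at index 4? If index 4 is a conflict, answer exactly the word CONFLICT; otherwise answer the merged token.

Final LEFT:  [hotel, foxtrot, hotel, golf, hotel, echo]
Final RIGHT: [golf, hotel, foxtrot, golf, alpha, hotel]
i=0: L=hotel=BASE, R=golf -> take RIGHT -> golf
i=1: L=foxtrot=BASE, R=hotel -> take RIGHT -> hotel
i=2: BASE=bravo L=hotel R=foxtrot all differ -> CONFLICT
i=3: L=golf R=golf -> agree -> golf
i=4: L=hotel=BASE, R=alpha -> take RIGHT -> alpha
i=5: L=echo, R=hotel=BASE -> take LEFT -> echo
Index 4 -> alpha

Answer: alpha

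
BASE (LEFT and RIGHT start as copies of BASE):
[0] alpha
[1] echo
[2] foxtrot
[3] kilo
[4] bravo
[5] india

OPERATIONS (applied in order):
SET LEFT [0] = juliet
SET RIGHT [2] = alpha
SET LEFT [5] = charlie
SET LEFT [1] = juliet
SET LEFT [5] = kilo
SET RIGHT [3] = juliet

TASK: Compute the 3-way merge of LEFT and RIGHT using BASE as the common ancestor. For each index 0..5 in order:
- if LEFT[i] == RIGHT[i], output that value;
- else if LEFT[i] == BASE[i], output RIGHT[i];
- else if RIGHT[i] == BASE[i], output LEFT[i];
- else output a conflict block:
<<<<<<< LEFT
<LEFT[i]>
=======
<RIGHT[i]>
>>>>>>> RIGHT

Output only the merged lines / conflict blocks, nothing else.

Final LEFT:  [juliet, juliet, foxtrot, kilo, bravo, kilo]
Final RIGHT: [alpha, echo, alpha, juliet, bravo, india]
i=0: L=juliet, R=alpha=BASE -> take LEFT -> juliet
i=1: L=juliet, R=echo=BASE -> take LEFT -> juliet
i=2: L=foxtrot=BASE, R=alpha -> take RIGHT -> alpha
i=3: L=kilo=BASE, R=juliet -> take RIGHT -> juliet
i=4: L=bravo R=bravo -> agree -> bravo
i=5: L=kilo, R=india=BASE -> take LEFT -> kilo

Answer: juliet
juliet
alpha
juliet
bravo
kilo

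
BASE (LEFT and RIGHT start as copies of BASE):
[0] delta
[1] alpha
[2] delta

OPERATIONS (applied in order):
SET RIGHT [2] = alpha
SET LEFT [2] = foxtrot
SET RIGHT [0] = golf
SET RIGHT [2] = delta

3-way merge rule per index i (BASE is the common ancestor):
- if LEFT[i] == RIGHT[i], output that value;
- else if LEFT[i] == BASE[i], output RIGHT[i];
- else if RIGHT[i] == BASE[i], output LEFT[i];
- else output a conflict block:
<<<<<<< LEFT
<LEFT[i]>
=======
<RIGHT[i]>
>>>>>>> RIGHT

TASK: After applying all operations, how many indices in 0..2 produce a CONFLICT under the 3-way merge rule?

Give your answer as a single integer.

Final LEFT:  [delta, alpha, foxtrot]
Final RIGHT: [golf, alpha, delta]
i=0: L=delta=BASE, R=golf -> take RIGHT -> golf
i=1: L=alpha R=alpha -> agree -> alpha
i=2: L=foxtrot, R=delta=BASE -> take LEFT -> foxtrot
Conflict count: 0

Answer: 0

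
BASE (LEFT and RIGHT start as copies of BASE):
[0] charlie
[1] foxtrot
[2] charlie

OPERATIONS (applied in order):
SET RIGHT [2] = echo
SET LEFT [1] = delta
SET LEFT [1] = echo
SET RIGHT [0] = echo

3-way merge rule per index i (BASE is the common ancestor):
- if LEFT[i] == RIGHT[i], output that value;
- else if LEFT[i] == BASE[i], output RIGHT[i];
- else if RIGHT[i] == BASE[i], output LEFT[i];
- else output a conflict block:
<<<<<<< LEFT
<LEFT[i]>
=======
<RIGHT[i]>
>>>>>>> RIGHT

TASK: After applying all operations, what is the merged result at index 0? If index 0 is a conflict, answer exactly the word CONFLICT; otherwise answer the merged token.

Final LEFT:  [charlie, echo, charlie]
Final RIGHT: [echo, foxtrot, echo]
i=0: L=charlie=BASE, R=echo -> take RIGHT -> echo
i=1: L=echo, R=foxtrot=BASE -> take LEFT -> echo
i=2: L=charlie=BASE, R=echo -> take RIGHT -> echo
Index 0 -> echo

Answer: echo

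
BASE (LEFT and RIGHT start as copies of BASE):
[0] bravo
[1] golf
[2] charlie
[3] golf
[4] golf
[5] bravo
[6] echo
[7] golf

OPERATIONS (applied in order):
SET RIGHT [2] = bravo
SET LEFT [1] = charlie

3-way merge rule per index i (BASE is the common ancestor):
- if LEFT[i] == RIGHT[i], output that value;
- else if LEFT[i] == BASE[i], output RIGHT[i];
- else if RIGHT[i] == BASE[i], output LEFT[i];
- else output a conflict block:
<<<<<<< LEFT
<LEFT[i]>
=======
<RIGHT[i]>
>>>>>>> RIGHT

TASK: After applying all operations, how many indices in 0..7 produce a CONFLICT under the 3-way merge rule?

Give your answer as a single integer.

Final LEFT:  [bravo, charlie, charlie, golf, golf, bravo, echo, golf]
Final RIGHT: [bravo, golf, bravo, golf, golf, bravo, echo, golf]
i=0: L=bravo R=bravo -> agree -> bravo
i=1: L=charlie, R=golf=BASE -> take LEFT -> charlie
i=2: L=charlie=BASE, R=bravo -> take RIGHT -> bravo
i=3: L=golf R=golf -> agree -> golf
i=4: L=golf R=golf -> agree -> golf
i=5: L=bravo R=bravo -> agree -> bravo
i=6: L=echo R=echo -> agree -> echo
i=7: L=golf R=golf -> agree -> golf
Conflict count: 0

Answer: 0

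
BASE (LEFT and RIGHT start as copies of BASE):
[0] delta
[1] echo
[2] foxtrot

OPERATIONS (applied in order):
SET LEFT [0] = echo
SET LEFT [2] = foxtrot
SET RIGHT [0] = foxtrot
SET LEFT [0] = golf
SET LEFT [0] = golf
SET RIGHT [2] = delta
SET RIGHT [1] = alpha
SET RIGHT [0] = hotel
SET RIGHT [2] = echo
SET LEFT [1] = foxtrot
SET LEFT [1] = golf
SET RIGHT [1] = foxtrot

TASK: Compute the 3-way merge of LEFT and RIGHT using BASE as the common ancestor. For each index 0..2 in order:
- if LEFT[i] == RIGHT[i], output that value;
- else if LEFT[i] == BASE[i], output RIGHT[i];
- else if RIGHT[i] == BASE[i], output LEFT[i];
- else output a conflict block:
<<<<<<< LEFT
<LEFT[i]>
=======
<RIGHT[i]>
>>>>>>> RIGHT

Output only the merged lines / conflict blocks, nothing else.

Answer: <<<<<<< LEFT
golf
=======
hotel
>>>>>>> RIGHT
<<<<<<< LEFT
golf
=======
foxtrot
>>>>>>> RIGHT
echo

Derivation:
Final LEFT:  [golf, golf, foxtrot]
Final RIGHT: [hotel, foxtrot, echo]
i=0: BASE=delta L=golf R=hotel all differ -> CONFLICT
i=1: BASE=echo L=golf R=foxtrot all differ -> CONFLICT
i=2: L=foxtrot=BASE, R=echo -> take RIGHT -> echo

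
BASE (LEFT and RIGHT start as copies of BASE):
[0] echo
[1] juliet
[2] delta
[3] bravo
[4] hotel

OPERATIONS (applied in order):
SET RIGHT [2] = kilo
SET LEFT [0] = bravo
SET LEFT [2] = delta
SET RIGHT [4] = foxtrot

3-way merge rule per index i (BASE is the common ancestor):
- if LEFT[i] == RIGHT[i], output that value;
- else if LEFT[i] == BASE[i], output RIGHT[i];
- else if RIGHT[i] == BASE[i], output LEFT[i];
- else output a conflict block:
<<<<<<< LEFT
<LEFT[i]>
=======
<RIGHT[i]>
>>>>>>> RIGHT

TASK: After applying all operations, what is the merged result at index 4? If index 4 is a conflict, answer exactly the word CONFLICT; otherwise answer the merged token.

Final LEFT:  [bravo, juliet, delta, bravo, hotel]
Final RIGHT: [echo, juliet, kilo, bravo, foxtrot]
i=0: L=bravo, R=echo=BASE -> take LEFT -> bravo
i=1: L=juliet R=juliet -> agree -> juliet
i=2: L=delta=BASE, R=kilo -> take RIGHT -> kilo
i=3: L=bravo R=bravo -> agree -> bravo
i=4: L=hotel=BASE, R=foxtrot -> take RIGHT -> foxtrot
Index 4 -> foxtrot

Answer: foxtrot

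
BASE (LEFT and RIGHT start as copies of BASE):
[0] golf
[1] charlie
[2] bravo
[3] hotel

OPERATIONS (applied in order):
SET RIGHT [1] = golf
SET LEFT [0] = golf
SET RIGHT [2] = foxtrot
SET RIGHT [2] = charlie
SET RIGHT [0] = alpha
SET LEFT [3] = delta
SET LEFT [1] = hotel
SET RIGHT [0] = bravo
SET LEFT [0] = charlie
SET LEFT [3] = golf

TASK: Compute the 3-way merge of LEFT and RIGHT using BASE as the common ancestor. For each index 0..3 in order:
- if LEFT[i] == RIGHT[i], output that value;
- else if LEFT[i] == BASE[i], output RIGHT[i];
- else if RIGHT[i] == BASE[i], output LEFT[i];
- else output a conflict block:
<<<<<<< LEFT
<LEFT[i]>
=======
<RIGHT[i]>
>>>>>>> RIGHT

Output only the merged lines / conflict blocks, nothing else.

Final LEFT:  [charlie, hotel, bravo, golf]
Final RIGHT: [bravo, golf, charlie, hotel]
i=0: BASE=golf L=charlie R=bravo all differ -> CONFLICT
i=1: BASE=charlie L=hotel R=golf all differ -> CONFLICT
i=2: L=bravo=BASE, R=charlie -> take RIGHT -> charlie
i=3: L=golf, R=hotel=BASE -> take LEFT -> golf

Answer: <<<<<<< LEFT
charlie
=======
bravo
>>>>>>> RIGHT
<<<<<<< LEFT
hotel
=======
golf
>>>>>>> RIGHT
charlie
golf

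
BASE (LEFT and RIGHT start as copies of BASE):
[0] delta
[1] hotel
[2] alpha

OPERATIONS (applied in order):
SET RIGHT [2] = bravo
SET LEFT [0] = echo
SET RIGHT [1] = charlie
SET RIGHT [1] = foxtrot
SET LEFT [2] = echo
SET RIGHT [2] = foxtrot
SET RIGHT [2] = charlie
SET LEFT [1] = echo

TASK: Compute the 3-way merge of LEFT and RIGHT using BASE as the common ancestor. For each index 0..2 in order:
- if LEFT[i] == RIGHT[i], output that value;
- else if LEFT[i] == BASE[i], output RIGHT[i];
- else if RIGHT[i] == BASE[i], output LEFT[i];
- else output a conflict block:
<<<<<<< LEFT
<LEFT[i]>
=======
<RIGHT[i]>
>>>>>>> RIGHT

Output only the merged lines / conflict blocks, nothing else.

Final LEFT:  [echo, echo, echo]
Final RIGHT: [delta, foxtrot, charlie]
i=0: L=echo, R=delta=BASE -> take LEFT -> echo
i=1: BASE=hotel L=echo R=foxtrot all differ -> CONFLICT
i=2: BASE=alpha L=echo R=charlie all differ -> CONFLICT

Answer: echo
<<<<<<< LEFT
echo
=======
foxtrot
>>>>>>> RIGHT
<<<<<<< LEFT
echo
=======
charlie
>>>>>>> RIGHT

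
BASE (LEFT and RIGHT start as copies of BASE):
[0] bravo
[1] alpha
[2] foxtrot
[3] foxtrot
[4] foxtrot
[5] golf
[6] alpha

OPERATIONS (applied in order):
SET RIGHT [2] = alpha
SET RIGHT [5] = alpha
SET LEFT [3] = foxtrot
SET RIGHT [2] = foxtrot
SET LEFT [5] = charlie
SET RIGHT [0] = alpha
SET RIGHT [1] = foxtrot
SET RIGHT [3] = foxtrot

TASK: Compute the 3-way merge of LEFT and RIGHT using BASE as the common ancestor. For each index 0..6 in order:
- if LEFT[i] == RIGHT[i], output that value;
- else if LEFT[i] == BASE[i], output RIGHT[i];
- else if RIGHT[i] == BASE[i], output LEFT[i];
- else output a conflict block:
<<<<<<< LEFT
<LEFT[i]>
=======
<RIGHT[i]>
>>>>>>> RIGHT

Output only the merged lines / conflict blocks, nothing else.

Answer: alpha
foxtrot
foxtrot
foxtrot
foxtrot
<<<<<<< LEFT
charlie
=======
alpha
>>>>>>> RIGHT
alpha

Derivation:
Final LEFT:  [bravo, alpha, foxtrot, foxtrot, foxtrot, charlie, alpha]
Final RIGHT: [alpha, foxtrot, foxtrot, foxtrot, foxtrot, alpha, alpha]
i=0: L=bravo=BASE, R=alpha -> take RIGHT -> alpha
i=1: L=alpha=BASE, R=foxtrot -> take RIGHT -> foxtrot
i=2: L=foxtrot R=foxtrot -> agree -> foxtrot
i=3: L=foxtrot R=foxtrot -> agree -> foxtrot
i=4: L=foxtrot R=foxtrot -> agree -> foxtrot
i=5: BASE=golf L=charlie R=alpha all differ -> CONFLICT
i=6: L=alpha R=alpha -> agree -> alpha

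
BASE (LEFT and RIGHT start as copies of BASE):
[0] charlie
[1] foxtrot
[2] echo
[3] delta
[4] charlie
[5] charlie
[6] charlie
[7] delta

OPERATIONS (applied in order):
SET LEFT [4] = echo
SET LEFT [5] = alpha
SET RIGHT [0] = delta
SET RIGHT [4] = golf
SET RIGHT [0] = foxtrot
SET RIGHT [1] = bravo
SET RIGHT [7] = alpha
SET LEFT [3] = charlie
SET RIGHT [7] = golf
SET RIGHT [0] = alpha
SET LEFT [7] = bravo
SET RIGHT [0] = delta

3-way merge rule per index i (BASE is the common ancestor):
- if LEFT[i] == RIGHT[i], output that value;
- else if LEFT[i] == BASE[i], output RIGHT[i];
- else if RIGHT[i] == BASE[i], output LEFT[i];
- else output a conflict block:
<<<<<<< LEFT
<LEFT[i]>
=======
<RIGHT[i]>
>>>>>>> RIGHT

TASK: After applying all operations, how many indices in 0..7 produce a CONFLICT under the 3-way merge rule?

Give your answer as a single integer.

Final LEFT:  [charlie, foxtrot, echo, charlie, echo, alpha, charlie, bravo]
Final RIGHT: [delta, bravo, echo, delta, golf, charlie, charlie, golf]
i=0: L=charlie=BASE, R=delta -> take RIGHT -> delta
i=1: L=foxtrot=BASE, R=bravo -> take RIGHT -> bravo
i=2: L=echo R=echo -> agree -> echo
i=3: L=charlie, R=delta=BASE -> take LEFT -> charlie
i=4: BASE=charlie L=echo R=golf all differ -> CONFLICT
i=5: L=alpha, R=charlie=BASE -> take LEFT -> alpha
i=6: L=charlie R=charlie -> agree -> charlie
i=7: BASE=delta L=bravo R=golf all differ -> CONFLICT
Conflict count: 2

Answer: 2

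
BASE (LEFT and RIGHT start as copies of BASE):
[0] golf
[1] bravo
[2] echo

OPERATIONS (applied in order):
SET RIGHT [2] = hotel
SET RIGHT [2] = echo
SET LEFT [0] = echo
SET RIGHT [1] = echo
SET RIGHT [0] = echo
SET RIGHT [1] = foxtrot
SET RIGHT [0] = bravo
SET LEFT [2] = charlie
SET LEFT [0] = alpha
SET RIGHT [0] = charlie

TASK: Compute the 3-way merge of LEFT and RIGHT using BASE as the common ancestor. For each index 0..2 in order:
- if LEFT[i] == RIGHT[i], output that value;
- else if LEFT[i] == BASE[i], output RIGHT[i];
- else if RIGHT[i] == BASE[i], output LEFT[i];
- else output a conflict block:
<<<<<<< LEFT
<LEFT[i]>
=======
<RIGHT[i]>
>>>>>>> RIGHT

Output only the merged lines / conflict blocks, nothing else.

Answer: <<<<<<< LEFT
alpha
=======
charlie
>>>>>>> RIGHT
foxtrot
charlie

Derivation:
Final LEFT:  [alpha, bravo, charlie]
Final RIGHT: [charlie, foxtrot, echo]
i=0: BASE=golf L=alpha R=charlie all differ -> CONFLICT
i=1: L=bravo=BASE, R=foxtrot -> take RIGHT -> foxtrot
i=2: L=charlie, R=echo=BASE -> take LEFT -> charlie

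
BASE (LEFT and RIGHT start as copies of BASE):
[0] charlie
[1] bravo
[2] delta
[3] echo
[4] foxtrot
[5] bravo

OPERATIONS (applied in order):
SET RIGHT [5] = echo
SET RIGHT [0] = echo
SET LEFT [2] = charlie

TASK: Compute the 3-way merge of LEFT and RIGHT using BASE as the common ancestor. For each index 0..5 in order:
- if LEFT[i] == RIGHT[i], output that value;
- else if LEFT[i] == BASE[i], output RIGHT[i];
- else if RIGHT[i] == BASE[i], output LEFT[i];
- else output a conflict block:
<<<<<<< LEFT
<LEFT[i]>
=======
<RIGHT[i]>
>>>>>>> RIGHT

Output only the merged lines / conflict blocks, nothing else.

Answer: echo
bravo
charlie
echo
foxtrot
echo

Derivation:
Final LEFT:  [charlie, bravo, charlie, echo, foxtrot, bravo]
Final RIGHT: [echo, bravo, delta, echo, foxtrot, echo]
i=0: L=charlie=BASE, R=echo -> take RIGHT -> echo
i=1: L=bravo R=bravo -> agree -> bravo
i=2: L=charlie, R=delta=BASE -> take LEFT -> charlie
i=3: L=echo R=echo -> agree -> echo
i=4: L=foxtrot R=foxtrot -> agree -> foxtrot
i=5: L=bravo=BASE, R=echo -> take RIGHT -> echo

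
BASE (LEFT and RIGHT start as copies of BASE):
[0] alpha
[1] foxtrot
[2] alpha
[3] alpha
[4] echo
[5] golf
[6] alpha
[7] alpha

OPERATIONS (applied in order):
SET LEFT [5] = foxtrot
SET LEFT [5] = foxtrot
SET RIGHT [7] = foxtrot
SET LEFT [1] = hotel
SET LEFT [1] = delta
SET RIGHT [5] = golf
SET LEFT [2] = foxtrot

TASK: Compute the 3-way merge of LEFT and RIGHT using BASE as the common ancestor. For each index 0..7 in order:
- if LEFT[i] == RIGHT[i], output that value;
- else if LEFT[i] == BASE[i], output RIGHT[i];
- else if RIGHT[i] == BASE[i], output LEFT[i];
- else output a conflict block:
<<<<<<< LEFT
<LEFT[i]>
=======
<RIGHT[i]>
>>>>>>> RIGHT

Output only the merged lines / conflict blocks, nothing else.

Final LEFT:  [alpha, delta, foxtrot, alpha, echo, foxtrot, alpha, alpha]
Final RIGHT: [alpha, foxtrot, alpha, alpha, echo, golf, alpha, foxtrot]
i=0: L=alpha R=alpha -> agree -> alpha
i=1: L=delta, R=foxtrot=BASE -> take LEFT -> delta
i=2: L=foxtrot, R=alpha=BASE -> take LEFT -> foxtrot
i=3: L=alpha R=alpha -> agree -> alpha
i=4: L=echo R=echo -> agree -> echo
i=5: L=foxtrot, R=golf=BASE -> take LEFT -> foxtrot
i=6: L=alpha R=alpha -> agree -> alpha
i=7: L=alpha=BASE, R=foxtrot -> take RIGHT -> foxtrot

Answer: alpha
delta
foxtrot
alpha
echo
foxtrot
alpha
foxtrot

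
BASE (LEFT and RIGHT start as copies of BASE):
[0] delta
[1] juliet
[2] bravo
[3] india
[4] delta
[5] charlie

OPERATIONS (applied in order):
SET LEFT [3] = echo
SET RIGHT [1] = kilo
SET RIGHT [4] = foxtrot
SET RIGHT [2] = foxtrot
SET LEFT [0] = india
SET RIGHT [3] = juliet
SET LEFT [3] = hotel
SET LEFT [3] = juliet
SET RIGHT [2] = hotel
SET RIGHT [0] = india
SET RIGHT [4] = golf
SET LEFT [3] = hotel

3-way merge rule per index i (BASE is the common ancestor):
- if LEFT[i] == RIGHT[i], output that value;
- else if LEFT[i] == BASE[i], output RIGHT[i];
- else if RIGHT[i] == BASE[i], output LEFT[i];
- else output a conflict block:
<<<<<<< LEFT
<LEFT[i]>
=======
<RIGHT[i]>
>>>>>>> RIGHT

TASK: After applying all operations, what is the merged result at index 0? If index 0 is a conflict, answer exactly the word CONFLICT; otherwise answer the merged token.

Final LEFT:  [india, juliet, bravo, hotel, delta, charlie]
Final RIGHT: [india, kilo, hotel, juliet, golf, charlie]
i=0: L=india R=india -> agree -> india
i=1: L=juliet=BASE, R=kilo -> take RIGHT -> kilo
i=2: L=bravo=BASE, R=hotel -> take RIGHT -> hotel
i=3: BASE=india L=hotel R=juliet all differ -> CONFLICT
i=4: L=delta=BASE, R=golf -> take RIGHT -> golf
i=5: L=charlie R=charlie -> agree -> charlie
Index 0 -> india

Answer: india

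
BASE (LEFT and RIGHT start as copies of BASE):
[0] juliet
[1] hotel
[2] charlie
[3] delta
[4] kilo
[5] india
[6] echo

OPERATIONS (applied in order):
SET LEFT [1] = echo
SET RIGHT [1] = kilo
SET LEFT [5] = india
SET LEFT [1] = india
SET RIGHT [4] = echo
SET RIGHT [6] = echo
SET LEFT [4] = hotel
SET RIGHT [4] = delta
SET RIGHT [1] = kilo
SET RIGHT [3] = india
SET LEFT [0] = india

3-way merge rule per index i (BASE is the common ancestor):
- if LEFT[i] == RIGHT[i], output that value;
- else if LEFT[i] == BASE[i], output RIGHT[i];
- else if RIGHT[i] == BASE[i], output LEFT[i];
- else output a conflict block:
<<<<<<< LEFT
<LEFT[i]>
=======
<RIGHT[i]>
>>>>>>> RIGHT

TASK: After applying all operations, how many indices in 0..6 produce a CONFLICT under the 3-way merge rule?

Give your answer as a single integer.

Final LEFT:  [india, india, charlie, delta, hotel, india, echo]
Final RIGHT: [juliet, kilo, charlie, india, delta, india, echo]
i=0: L=india, R=juliet=BASE -> take LEFT -> india
i=1: BASE=hotel L=india R=kilo all differ -> CONFLICT
i=2: L=charlie R=charlie -> agree -> charlie
i=3: L=delta=BASE, R=india -> take RIGHT -> india
i=4: BASE=kilo L=hotel R=delta all differ -> CONFLICT
i=5: L=india R=india -> agree -> india
i=6: L=echo R=echo -> agree -> echo
Conflict count: 2

Answer: 2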